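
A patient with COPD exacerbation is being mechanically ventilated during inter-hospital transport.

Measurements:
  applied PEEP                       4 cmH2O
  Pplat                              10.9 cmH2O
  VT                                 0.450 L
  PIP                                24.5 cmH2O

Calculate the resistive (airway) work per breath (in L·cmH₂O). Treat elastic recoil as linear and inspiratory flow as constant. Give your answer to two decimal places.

6.12

With constant inspiratory flow the resistive pressure is constant at PIP − Pplat = 24.5 − 10.9 = 13.6 cmH2O, so resistive work = 13.6 × 0.450 = 6.12 L·cmH2O.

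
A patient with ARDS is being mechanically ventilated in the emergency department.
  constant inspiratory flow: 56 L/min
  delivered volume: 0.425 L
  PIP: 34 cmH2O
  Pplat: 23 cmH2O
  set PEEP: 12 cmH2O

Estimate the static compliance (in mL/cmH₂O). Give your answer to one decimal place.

Cstat = Vt / (Pplat − PEEP) = 425 / (23 − 12) = 425 / 11.0 = 38.636 mL/cmH2O.

38.6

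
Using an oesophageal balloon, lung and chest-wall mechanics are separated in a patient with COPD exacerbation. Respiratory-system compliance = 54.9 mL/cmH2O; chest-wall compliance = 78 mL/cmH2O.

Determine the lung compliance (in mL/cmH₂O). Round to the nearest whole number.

185

1/CL = 1/Crs − 1/Ccw.
1/CL = 1/54.9 − 1/78 = 0.005394.
CL = 185.39 mL/cmH2O.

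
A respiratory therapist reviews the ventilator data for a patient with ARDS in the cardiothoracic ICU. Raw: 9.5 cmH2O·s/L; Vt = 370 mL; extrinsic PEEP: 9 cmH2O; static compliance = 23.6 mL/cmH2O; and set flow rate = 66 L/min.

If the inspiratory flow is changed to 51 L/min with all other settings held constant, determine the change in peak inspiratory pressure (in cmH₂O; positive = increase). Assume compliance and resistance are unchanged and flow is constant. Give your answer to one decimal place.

-2.4

Flow: 66 L/min ÷ 60 = 1.1 L/s.
New flow: 51 L/min ÷ 60 = 0.85 L/s.
PIP = Vt/C + R·V̇ + PEEP (constant-flow equation of motion).
Only the resistive term changes: ΔPIP = R × ΔV̇ = 9.5 × (0.85 − 1.1) = 9.5 × -0.25 = -2.375 cmH2O.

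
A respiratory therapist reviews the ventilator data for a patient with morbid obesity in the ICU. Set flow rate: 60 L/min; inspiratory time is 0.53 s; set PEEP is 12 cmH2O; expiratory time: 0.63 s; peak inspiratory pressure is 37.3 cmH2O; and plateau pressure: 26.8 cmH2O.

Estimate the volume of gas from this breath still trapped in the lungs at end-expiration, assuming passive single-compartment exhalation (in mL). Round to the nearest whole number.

Flow: 60 L/min ÷ 60 = 1 L/s.
Vt = flow × Ti = 1 L/s × 0.53 s × 1000 mL/L = 530.0 mL.
R = (PIP − Pplat)/V̇ = (37.3 − 26.8) / 1 = 10.5/1 = 10.5 cmH2O·s/L.
C = Vt/(Pplat − PEEP) = 530.0 / (26.8 − 12) = 530.0/14.8 = 35.811 mL/cmH2O.
τ = R × C = 10.5 × 0.03581 L/cmH2O = 0.376 s.
Fraction remaining = e^(−Te/τ) = e^(−0.63/0.376) = 0.1872.
Trapped volume = 530.0 × 0.1872 = 99.216 mL.

99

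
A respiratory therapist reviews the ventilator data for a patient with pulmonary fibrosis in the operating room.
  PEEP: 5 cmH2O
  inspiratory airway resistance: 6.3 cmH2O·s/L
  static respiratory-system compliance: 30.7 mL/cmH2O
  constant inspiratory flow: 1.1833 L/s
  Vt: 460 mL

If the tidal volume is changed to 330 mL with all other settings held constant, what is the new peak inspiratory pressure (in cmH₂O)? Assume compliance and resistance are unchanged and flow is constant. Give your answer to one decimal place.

23.2

PIP = Vt/C + R·V̇ + PEEP (constant-flow equation of motion).
Only the elastic term changes: ΔPIP = ΔVt / C = (330 − 460) / 30.7 = -4.235 cmH2O.
Original PIP = 460/30.7 + 6.3×1.1833 + 5 = 27.439 cmH2O; new PIP = 27.439 + (-4.235) = 23.204 cmH2O.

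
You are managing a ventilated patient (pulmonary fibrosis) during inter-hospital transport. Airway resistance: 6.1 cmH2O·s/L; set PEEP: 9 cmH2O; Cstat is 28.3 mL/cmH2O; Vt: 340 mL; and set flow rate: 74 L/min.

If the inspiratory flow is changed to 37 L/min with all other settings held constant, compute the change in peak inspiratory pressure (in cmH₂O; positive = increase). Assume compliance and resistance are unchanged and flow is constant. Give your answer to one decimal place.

-3.8

Flow: 74 L/min ÷ 60 = 1.2333 L/s.
New flow: 37 L/min ÷ 60 = 0.6167 L/s.
PIP = Vt/C + R·V̇ + PEEP (constant-flow equation of motion).
Only the resistive term changes: ΔPIP = R × ΔV̇ = 6.1 × (0.6167 − 1.2333) = 6.1 × -0.6166 = -3.761 cmH2O.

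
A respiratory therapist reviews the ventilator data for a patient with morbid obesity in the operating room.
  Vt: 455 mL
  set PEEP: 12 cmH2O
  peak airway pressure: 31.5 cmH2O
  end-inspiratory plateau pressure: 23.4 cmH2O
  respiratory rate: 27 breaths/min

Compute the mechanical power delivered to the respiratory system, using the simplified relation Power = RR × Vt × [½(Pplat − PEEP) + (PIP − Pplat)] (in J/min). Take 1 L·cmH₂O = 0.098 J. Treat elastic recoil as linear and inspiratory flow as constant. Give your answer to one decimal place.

16.6

Per-breath work = Vt × [½(Pplat−PEEP) + (PIP−Pplat)] = 0.455 × [0.5×11.4 + 8.1] = 0.455 × 13.8 = 6.279 L·cmH2O.
Power = 27 × 6.279 = 169.53 L·cmH2O/min.
× 0.098 J/(L·cmH2O) → 16.614 J/min.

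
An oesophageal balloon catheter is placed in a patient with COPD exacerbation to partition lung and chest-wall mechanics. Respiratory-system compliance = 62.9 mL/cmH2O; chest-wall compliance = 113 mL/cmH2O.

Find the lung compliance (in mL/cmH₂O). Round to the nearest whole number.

142

1/CL = 1/Crs − 1/Ccw.
1/CL = 1/62.9 − 1/113 = 0.007049.
CL = 141.86 mL/cmH2O.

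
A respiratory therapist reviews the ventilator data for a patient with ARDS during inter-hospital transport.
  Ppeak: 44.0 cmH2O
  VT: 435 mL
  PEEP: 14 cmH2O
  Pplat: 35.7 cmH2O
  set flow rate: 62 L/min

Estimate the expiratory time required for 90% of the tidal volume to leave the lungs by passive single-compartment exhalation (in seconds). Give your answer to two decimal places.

0.37

Flow: 62 L/min ÷ 60 = 1.0333 L/s.
R = (PIP − Pplat)/V̇ = (44.0 − 35.7) / 1.0333 = 8.3/1.0333 = 8.033 cmH2O·s/L.
C = Vt/(Pplat − PEEP) = 435.0 / (35.7 − 14) = 435.0/21.7 = 20.046 mL/cmH2O.
τ = R × C = 8.033 × 0.02005 L/cmH2O = 0.1611 s.
t = −τ·ln(1 − 0.90) = −0.1611·ln(0.1) = 0.3709 s.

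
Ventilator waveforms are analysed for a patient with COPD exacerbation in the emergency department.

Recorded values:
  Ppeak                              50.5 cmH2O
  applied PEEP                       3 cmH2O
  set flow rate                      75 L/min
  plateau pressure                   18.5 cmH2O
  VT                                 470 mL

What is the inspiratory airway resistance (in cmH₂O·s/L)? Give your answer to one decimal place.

25.6

Flow: 75 L/min ÷ 60 = 1.25 L/s.
Raw = (PIP − Pplat) / flow = (50.5 − 18.5) / 1.25 = 32.0 / 1.25 = 25.6 cmH2O·s/L.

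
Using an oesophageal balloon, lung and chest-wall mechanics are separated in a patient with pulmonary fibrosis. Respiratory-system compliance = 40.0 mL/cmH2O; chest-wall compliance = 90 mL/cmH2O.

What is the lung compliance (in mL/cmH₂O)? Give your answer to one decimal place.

1/CL = 1/Crs − 1/Ccw.
1/CL = 1/40.0 − 1/90 = 0.01389.
CL = 71.994 mL/cmH2O.

72.0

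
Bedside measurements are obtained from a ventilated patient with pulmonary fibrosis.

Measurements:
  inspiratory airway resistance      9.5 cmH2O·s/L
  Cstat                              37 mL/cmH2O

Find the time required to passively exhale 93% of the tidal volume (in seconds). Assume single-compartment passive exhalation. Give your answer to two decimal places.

0.93

τ = R × C = 9.5 × 37 mL/cmH2O = 9.5 × 0.037 L/cmH2O = 0.3515 s.
Exhaled fraction f = 1 − e^(−t/τ) → t = −τ·ln(1 − f) = −0.3515·ln(0.07) = 0.9347 s.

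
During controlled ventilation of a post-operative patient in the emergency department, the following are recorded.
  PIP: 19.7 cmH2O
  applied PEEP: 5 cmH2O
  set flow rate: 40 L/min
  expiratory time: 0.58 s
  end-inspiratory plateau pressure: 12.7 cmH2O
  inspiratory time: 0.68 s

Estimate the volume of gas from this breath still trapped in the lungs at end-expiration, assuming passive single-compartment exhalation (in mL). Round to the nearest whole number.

Flow: 40 L/min ÷ 60 = 0.6667 L/s.
Vt = flow × Ti = 0.6667 L/s × 0.68 s × 1000 mL/L = 453.36 mL.
R = (PIP − Pplat)/V̇ = (19.7 − 12.7) / 0.6667 = 7.0/0.6667 = 10.499 cmH2O·s/L.
C = Vt/(Pplat − PEEP) = 453.36 / (12.7 − 5) = 453.36/7.7 = 58.878 mL/cmH2O.
τ = R × C = 10.499 × 0.05888 L/cmH2O = 0.6182 s.
Fraction remaining = e^(−Te/τ) = e^(−0.58/0.6182) = 0.3913.
Trapped volume = 453.36 × 0.3913 = 177.4 mL.

177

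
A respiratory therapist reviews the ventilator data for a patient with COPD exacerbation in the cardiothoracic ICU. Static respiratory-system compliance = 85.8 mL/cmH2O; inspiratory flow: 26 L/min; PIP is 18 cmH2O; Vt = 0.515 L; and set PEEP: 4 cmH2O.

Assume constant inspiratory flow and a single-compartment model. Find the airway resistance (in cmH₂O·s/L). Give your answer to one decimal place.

Flow: 26 L/min ÷ 60 = 0.4333 L/s.
Equation of motion (constant flow): PIP = Vt/C + R·V̇ + PEEP.
R·V̇ = PIP − Vt/C − PEEP = 18 − 515/85.8 − 4 = 18 − 6.002 − 4 = 7.998 cmH2O.
R = 7.998 / 0.4333 = 18.458 cmH2O·s/L.

18.5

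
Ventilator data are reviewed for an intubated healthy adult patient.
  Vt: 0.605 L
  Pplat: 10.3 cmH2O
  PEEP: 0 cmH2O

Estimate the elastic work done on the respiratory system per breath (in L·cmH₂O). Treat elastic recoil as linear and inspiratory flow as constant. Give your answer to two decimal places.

Elastic work ≈ ½ × (Pplat − PEEP) × Vt = 0.5 × (10.3 − 0) × 0.605 L = 0.5 × 10.3 × 0.605 = 3.116 L·cmH2O.

3.12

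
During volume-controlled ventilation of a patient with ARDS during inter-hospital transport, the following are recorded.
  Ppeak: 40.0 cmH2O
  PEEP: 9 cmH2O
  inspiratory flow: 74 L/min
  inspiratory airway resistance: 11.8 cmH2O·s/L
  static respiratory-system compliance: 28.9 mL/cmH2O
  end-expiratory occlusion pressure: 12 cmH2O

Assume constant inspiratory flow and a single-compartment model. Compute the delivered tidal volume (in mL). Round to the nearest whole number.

389

Flow: 74 L/min ÷ 60 = 1.2333 L/s.
Total PEEP = 12 cmH2O (set 9 + intrinsic 3); this is the baseline alveolar pressure.
Equation of motion (constant flow): PIP = Vt/C + R·V̇ + PEEP.
Vt/C = PIP − R·V̇ − PEEP = 40.0 − 14.553 − 12 = 13.447 cmH2O.
Vt = C × 13.447 = 28.9 × 13.447 = 388.62 mL.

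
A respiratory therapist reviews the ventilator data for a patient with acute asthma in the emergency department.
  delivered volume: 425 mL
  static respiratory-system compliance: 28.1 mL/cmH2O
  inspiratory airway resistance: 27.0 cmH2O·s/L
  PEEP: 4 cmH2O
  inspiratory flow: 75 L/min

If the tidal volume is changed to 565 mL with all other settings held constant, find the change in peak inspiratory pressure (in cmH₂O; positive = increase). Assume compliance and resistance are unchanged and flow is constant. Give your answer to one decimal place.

PIP = Vt/C + R·V̇ + PEEP (constant-flow equation of motion).
Only the elastic term changes: ΔPIP = ΔVt / C = (565 − 425) / 28.1 = 4.982 cmH2O.

5.0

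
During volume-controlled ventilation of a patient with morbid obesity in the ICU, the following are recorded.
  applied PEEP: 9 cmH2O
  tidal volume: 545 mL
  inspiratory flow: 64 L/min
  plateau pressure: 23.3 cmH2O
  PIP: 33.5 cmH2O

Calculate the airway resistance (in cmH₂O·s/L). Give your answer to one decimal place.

Flow: 64 L/min ÷ 60 = 1.0667 L/s.
Raw = (PIP − Pplat) / flow = (33.5 − 23.3) / 1.0667 = 10.2 / 1.0667 = 9.562 cmH2O·s/L.

9.6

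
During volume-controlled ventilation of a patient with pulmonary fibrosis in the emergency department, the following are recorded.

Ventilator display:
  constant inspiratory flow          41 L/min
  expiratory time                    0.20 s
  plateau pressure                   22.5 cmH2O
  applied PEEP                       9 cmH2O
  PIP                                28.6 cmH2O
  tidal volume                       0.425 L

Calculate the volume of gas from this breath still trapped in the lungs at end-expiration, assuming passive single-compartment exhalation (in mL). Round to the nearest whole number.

209

Flow: 41 L/min ÷ 60 = 0.6833 L/s.
R = (PIP − Pplat)/V̇ = (28.6 − 22.5) / 0.6833 = 6.1/0.6833 = 8.927 cmH2O·s/L.
C = Vt/(Pplat − PEEP) = 425.0 / (22.5 − 9) = 425.0/13.5 = 31.481 mL/cmH2O.
τ = R × C = 8.927 × 0.03148 L/cmH2O = 0.281 s.
Fraction remaining = e^(−Te/τ) = e^(−0.20/0.281) = 0.4908.
Trapped volume = 425.0 × 0.4908 = 208.59 mL.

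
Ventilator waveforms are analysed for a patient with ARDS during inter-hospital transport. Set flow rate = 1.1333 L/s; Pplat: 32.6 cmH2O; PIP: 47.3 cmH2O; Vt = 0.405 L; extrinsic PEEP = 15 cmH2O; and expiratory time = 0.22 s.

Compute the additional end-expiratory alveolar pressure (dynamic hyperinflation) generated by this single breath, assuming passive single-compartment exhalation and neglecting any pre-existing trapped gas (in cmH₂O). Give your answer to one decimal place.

8.4

R = (PIP − Pplat)/V̇ = (47.3 − 32.6) / 1.1333 = 14.7/1.1333 = 12.971 cmH2O·s/L.
C = Vt/(Pplat − PEEP) = 405.0 / (32.6 − 15) = 405.0/17.6 = 23.011 mL/cmH2O.
τ = R × C = 12.971 × 0.02301 L/cmH2O = 0.2985 s.
Fraction remaining = e^(−Te/τ) = e^(−0.22/0.2985) = 0.4785; trapped volume = 405.0 × 0.4785 = 193.79 mL.
Additional alveolar pressure from trapping ≈ V_trapped / C = 193.79 / 23.011 = 8.422 cmH2O.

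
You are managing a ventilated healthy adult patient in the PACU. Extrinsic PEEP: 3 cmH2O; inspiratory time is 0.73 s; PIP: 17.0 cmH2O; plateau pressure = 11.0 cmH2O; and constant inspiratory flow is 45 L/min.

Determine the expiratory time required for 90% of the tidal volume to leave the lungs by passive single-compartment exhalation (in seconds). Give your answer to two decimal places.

1.26

Flow: 45 L/min ÷ 60 = 0.75 L/s.
Vt = flow × Ti = 0.75 L/s × 0.73 s × 1000 mL/L = 547.5 mL.
R = (PIP − Pplat)/V̇ = (17.0 − 11.0) / 0.75 = 6.0/0.75 = 8.0 cmH2O·s/L.
C = Vt/(Pplat − PEEP) = 547.5 / (11.0 − 3) = 547.5/8.0 = 68.438 mL/cmH2O.
τ = R × C = 8.0 × 0.06844 L/cmH2O = 0.5475 s.
t = −τ·ln(1 − 0.90) = −0.5475·ln(0.1) = 1.261 s.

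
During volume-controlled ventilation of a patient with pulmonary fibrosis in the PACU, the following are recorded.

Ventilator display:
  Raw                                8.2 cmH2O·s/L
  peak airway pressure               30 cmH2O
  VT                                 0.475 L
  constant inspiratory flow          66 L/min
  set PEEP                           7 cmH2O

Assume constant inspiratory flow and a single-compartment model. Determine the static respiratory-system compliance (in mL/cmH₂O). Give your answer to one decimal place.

Flow: 66 L/min ÷ 60 = 1.1 L/s.
Equation of motion (constant flow): PIP = Vt/C + R·V̇ + PEEP.
Vt/C = PIP − R·V̇ − PEEP = 30 − 8.2×1.1 − 7 = 30 − 9.02 − 7 = 13.98 cmH2O.
C = Vt / 13.98 = 475 / 13.98 = 33.977 mL/cmH2O.

34.0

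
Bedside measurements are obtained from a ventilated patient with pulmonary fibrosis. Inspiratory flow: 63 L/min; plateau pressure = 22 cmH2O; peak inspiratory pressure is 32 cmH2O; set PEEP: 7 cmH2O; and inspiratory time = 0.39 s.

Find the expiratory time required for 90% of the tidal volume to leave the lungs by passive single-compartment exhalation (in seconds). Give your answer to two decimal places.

Flow: 63 L/min ÷ 60 = 1.05 L/s.
Vt = flow × Ti = 1.05 L/s × 0.39 s × 1000 mL/L = 409.5 mL.
R = (PIP − Pplat)/V̇ = (32 − 22) / 1.05 = 10.0/1.05 = 9.524 cmH2O·s/L.
C = Vt/(Pplat − PEEP) = 409.5 / (22 − 7) = 409.5/15.0 = 27.3 mL/cmH2O.
τ = R × C = 9.524 × 0.0273 L/cmH2O = 0.26 s.
t = −τ·ln(1 − 0.90) = −0.26·ln(0.1) = 0.5987 s.

0.60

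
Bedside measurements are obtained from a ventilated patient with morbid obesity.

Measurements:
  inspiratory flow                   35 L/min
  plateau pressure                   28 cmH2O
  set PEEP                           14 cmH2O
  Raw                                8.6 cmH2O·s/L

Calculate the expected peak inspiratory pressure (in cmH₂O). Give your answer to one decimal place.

Flow: 35 L/min ÷ 60 = 0.5833 L/s.
PIP = Pplat + Raw × flow = 28 + 8.6 × 0.5833 = 28 + 5.016 = 33.016 cmH2O.

33.0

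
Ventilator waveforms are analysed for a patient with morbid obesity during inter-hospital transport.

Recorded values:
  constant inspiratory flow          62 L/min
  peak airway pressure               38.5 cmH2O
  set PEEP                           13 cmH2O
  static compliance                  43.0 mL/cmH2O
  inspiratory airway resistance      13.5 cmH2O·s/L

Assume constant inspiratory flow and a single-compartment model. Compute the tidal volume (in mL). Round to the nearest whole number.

497

Flow: 62 L/min ÷ 60 = 1.0333 L/s.
Equation of motion (constant flow): PIP = Vt/C + R·V̇ + PEEP.
Vt/C = PIP − R·V̇ − PEEP = 38.5 − 13.95 − 13 = 11.55 cmH2O.
Vt = C × 11.55 = 43.0 × 11.55 = 496.65 mL.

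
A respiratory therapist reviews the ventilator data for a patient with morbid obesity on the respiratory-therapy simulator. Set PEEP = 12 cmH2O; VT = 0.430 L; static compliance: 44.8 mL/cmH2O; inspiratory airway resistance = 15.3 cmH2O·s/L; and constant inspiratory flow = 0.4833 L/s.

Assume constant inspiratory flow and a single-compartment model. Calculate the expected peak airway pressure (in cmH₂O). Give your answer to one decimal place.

Equation of motion (constant flow): PIP = Vt/C + R·V̇ + PEEP.
PIP = 430/44.8 + 15.3×0.4833 + 12 = 9.598 + 7.394 + 12 = 28.992 cmH2O.

29.0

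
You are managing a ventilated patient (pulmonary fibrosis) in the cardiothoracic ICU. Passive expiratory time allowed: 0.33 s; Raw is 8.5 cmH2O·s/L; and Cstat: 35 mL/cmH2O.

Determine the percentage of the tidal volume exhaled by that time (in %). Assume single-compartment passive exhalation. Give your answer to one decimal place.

67.0

τ = R × C = 8.5 × 35 mL/cmH2O = 8.5 × 0.035 L/cmH2O = 0.2975 s.
Passive exhalation: V(t)/V₀ = e^(−t/τ) = e^(−0.33/0.2975) = 0.3298.
Fraction exhaled = 1 − 0.3298 = 0.6702 → 67.02%.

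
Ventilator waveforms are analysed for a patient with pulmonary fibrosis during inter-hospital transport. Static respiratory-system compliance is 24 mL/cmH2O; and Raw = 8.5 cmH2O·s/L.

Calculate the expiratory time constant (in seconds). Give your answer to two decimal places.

τ = R × C = 8.5 × 24 mL/cmH2O = 8.5 × 0.024 L/cmH2O = 0.204 s.

0.20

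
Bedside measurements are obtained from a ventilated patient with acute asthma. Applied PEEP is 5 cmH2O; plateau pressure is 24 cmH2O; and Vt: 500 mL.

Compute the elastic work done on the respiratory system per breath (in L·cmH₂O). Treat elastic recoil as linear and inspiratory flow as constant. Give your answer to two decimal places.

Elastic work ≈ ½ × (Pplat − PEEP) × Vt = 0.5 × (24 − 5) × 0.500 L = 0.5 × 19.0 × 0.500 = 4.75 L·cmH2O.

4.75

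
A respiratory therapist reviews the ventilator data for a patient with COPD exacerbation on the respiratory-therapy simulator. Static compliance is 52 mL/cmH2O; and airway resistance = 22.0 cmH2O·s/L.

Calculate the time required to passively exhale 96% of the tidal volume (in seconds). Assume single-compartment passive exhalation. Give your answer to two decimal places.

3.68

τ = R × C = 22.0 × 52 mL/cmH2O = 22.0 × 0.052 L/cmH2O = 1.144 s.
Exhaled fraction f = 1 − e^(−t/τ) → t = −τ·ln(1 − f) = −1.144·ln(0.04) = 3.682 s.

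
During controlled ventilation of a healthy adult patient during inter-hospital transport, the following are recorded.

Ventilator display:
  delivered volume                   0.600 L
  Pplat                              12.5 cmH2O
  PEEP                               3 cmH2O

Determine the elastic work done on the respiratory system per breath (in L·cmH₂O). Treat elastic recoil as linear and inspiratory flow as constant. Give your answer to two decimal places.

Elastic work ≈ ½ × (Pplat − PEEP) × Vt = 0.5 × (12.5 − 3) × 0.600 L = 0.5 × 9.5 × 0.600 = 2.85 L·cmH2O.

2.85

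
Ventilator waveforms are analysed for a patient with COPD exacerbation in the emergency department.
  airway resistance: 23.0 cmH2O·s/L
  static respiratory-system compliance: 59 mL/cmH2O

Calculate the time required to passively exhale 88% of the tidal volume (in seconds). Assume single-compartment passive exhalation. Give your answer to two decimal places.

2.88

τ = R × C = 23.0 × 59 mL/cmH2O = 23.0 × 0.059 L/cmH2O = 1.357 s.
Exhaled fraction f = 1 − e^(−t/τ) → t = −τ·ln(1 − f) = −1.357·ln(0.12) = 2.877 s.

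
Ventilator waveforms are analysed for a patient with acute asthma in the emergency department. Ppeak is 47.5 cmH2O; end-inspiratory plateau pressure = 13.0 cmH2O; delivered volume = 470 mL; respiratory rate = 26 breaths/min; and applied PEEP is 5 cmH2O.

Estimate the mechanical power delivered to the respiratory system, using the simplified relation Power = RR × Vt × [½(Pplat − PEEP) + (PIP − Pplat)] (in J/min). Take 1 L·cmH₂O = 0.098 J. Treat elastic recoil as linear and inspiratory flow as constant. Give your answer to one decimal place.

Per-breath work = Vt × [½(Pplat−PEEP) + (PIP−Pplat)] = 0.470 × [0.5×8.0 + 34.5] = 0.470 × 38.5 = 18.095 L·cmH2O.
Power = 26 × 18.095 = 470.47 L·cmH2O/min.
× 0.098 J/(L·cmH2O) → 46.106 J/min.

46.1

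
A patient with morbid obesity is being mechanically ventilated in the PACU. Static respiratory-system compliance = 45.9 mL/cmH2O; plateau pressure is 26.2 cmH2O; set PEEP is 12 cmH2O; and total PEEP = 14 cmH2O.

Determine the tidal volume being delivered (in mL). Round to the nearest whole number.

End-expiratory occlusion gives total PEEP = 14 cmH2O (intrinsic PEEP = 14 − 12 = 2). Use total PEEP for the elastic gradient.
Vt = Cstat × (Pplat − PEEPtotal) = 45.9 × (26.2 − 14) = 45.9 × 12.2 = 559.98 mL.

560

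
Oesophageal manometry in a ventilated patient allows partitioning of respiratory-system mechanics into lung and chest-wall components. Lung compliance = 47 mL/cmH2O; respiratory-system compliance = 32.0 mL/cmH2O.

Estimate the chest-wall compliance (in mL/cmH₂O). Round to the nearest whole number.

1/Ccw = 1/Crs − 1/CL.
1/Ccw = 1/32.0 − 1/47 = 0.009973.
Ccw = 100.27 mL/cmH2O.

100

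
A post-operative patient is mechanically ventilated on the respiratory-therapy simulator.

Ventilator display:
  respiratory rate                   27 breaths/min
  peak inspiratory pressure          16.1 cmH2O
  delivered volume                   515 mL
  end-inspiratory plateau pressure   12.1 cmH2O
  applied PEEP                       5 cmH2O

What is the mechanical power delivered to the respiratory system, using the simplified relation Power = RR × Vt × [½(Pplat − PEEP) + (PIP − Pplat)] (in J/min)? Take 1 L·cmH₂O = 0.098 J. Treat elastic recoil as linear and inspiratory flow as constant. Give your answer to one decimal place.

Per-breath work = Vt × [½(Pplat−PEEP) + (PIP−Pplat)] = 0.515 × [0.5×7.1 + 4.0] = 0.515 × 7.55 = 3.888 L·cmH2O.
Power = 27 × 3.888 = 104.98 L·cmH2O/min.
× 0.098 J/(L·cmH2O) → 10.288 J/min.

10.3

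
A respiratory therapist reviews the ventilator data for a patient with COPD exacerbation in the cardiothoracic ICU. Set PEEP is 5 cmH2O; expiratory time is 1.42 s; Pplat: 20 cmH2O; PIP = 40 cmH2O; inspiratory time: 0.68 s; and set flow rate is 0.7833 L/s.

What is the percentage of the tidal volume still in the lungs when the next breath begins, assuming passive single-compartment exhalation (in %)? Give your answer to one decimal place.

20.9

Vt = flow × Ti = 0.7833 L/s × 0.68 s × 1000 mL/L = 532.64 mL.
R = (PIP − Pplat)/V̇ = (40 − 20) / 0.7833 = 20.0/0.7833 = 25.533 cmH2O·s/L.
C = Vt/(Pplat − PEEP) = 532.64 / (20 − 5) = 532.64/15.0 = 35.509 mL/cmH2O.
τ = R × C = 25.533 × 0.03551 L/cmH2O = 0.9067 s.
Fraction remaining at end-expiration = e^(−Te/τ) = e^(−1.42/0.9067) = 0.2089 → 20.89%.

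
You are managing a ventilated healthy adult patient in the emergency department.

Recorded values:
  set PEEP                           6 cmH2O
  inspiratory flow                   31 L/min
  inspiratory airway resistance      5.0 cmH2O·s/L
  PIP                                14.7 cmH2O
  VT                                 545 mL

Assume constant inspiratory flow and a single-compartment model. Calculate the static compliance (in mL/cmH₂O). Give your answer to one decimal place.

Flow: 31 L/min ÷ 60 = 0.5167 L/s.
Equation of motion (constant flow): PIP = Vt/C + R·V̇ + PEEP.
Vt/C = PIP − R·V̇ − PEEP = 14.7 − 5.0×0.5167 − 6 = 14.7 − 2.584 − 6 = 6.116 cmH2O.
C = Vt / 6.116 = 545 / 6.116 = 89.111 mL/cmH2O.

89.1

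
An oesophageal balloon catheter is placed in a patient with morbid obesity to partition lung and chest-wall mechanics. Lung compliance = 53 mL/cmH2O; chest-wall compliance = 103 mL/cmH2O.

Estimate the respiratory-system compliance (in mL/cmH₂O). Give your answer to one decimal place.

Lung and chest wall are elastances in series: 1/Crs = 1/CL + 1/Ccw.
1/Crs = 1/53 + 1/103 = 0.02858.
Crs = 34.99 mL/cmH2O.

35.0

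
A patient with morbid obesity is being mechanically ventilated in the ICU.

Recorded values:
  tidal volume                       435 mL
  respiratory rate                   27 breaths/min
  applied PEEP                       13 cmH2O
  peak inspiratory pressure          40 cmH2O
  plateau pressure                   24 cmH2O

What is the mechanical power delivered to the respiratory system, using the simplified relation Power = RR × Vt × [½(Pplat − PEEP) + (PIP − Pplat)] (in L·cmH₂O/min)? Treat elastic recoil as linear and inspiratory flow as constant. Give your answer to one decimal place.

Per-breath work = Vt × [½(Pplat−PEEP) + (PIP−Pplat)] = 0.435 × [0.5×11.0 + 16.0] = 0.435 × 21.5 = 9.353 L·cmH2O.
Power = 27 × 9.353 = 252.53 L·cmH2O/min.

252.5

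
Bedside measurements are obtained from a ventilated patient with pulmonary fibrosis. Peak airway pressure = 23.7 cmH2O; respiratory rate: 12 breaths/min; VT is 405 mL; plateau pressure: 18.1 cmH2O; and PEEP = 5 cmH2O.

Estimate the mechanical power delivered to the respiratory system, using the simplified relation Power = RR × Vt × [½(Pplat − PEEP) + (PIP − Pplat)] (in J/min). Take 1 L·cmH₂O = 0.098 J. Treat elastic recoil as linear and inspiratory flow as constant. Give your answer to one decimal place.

Per-breath work = Vt × [½(Pplat−PEEP) + (PIP−Pplat)] = 0.405 × [0.5×13.1 + 5.6] = 0.405 × 12.15 = 4.921 L·cmH2O.
Power = 12 × 4.921 = 59.052 L·cmH2O/min.
× 0.098 J/(L·cmH2O) → 5.787 J/min.

5.8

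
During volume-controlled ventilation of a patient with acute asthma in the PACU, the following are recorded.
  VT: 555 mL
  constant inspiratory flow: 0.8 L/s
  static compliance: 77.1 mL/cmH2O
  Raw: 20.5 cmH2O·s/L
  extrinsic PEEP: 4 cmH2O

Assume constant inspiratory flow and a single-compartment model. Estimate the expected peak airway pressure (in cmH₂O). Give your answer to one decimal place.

27.6

Equation of motion (constant flow): PIP = Vt/C + R·V̇ + PEEP.
PIP = 555/77.1 + 20.5×0.8 + 4 = 7.198 + 16.4 + 4 = 27.598 cmH2O.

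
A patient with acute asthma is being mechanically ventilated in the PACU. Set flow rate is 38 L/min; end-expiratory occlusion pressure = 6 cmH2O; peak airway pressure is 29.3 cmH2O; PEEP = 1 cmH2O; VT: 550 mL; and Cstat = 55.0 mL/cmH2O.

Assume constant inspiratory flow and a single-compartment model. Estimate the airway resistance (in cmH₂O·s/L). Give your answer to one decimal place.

Flow: 38 L/min ÷ 60 = 0.6333 L/s.
Total PEEP = 6 cmH2O (set 1 + intrinsic 5); this is the baseline alveolar pressure.
Equation of motion (constant flow): PIP = Vt/C + R·V̇ + PEEP.
R·V̇ = PIP − Vt/C − PEEP = 29.3 − 550/55.0 − 6 = 29.3 − 10.0 − 6 = 13.3 cmH2O.
R = 13.3 / 0.6333 = 21.001 cmH2O·s/L.

21.0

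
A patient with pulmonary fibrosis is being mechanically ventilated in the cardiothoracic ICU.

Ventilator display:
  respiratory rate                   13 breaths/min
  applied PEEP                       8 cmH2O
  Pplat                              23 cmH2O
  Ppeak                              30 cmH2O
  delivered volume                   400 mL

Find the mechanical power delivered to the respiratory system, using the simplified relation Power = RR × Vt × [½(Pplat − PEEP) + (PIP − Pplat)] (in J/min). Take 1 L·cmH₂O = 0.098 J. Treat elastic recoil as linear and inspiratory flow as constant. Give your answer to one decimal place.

7.4

Per-breath work = Vt × [½(Pplat−PEEP) + (PIP−Pplat)] = 0.400 × [0.5×15.0 + 7.0] = 0.400 × 14.5 = 5.8 L·cmH2O.
Power = 13 × 5.8 = 75.4 L·cmH2O/min.
× 0.098 J/(L·cmH2O) → 7.389 J/min.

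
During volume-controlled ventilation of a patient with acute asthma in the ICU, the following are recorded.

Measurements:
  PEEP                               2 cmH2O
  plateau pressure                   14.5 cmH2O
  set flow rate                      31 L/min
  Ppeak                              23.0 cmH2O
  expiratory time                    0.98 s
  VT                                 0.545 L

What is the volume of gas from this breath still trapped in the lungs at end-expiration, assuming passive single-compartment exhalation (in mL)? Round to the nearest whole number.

139

Flow: 31 L/min ÷ 60 = 0.5167 L/s.
R = (PIP − Pplat)/V̇ = (23.0 − 14.5) / 0.5167 = 8.5/0.5167 = 16.451 cmH2O·s/L.
C = Vt/(Pplat − PEEP) = 545.0 / (14.5 − 2) = 545.0/12.5 = 43.6 mL/cmH2O.
τ = R × C = 16.451 × 0.0436 L/cmH2O = 0.7173 s.
Fraction remaining = e^(−Te/τ) = e^(−0.98/0.7173) = 0.2551.
Trapped volume = 545.0 × 0.2551 = 139.03 mL.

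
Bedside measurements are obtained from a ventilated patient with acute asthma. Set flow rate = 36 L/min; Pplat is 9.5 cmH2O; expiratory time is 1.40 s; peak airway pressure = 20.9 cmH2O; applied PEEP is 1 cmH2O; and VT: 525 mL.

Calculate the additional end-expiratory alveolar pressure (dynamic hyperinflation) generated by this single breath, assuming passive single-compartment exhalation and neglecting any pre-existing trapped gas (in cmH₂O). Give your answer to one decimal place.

2.6

Flow: 36 L/min ÷ 60 = 0.6 L/s.
R = (PIP − Pplat)/V̇ = (20.9 − 9.5) / 0.6 = 11.4/0.6 = 19.0 cmH2O·s/L.
C = Vt/(Pplat − PEEP) = 525.0 / (9.5 − 1) = 525.0/8.5 = 61.765 mL/cmH2O.
τ = R × C = 19.0 × 0.06177 L/cmH2O = 1.174 s.
Fraction remaining = e^(−Te/τ) = e^(−1.40/1.174) = 0.3035; trapped volume = 525.0 × 0.3035 = 159.34 mL.
Additional alveolar pressure from trapping ≈ V_trapped / C = 159.34 / 61.765 = 2.58 cmH2O.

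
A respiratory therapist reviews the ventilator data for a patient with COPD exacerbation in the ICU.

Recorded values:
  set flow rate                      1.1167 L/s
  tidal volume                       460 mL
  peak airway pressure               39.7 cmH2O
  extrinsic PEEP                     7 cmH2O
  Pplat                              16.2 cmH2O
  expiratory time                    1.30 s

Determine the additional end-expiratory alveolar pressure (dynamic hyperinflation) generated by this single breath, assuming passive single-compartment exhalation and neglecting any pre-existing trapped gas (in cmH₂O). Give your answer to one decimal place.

R = (PIP − Pplat)/V̇ = (39.7 − 16.2) / 1.1167 = 23.5/1.1167 = 21.044 cmH2O·s/L.
C = Vt/(Pplat − PEEP) = 460.0 / (16.2 − 7) = 460.0/9.2 = 50.0 mL/cmH2O.
τ = R × C = 21.044 × 0.05 L/cmH2O = 1.052 s.
Fraction remaining = e^(−Te/τ) = e^(−1.30/1.052) = 0.2906; trapped volume = 460.0 × 0.2906 = 133.68 mL.
Additional alveolar pressure from trapping ≈ V_trapped / C = 133.68 / 50.0 = 2.674 cmH2O.

2.7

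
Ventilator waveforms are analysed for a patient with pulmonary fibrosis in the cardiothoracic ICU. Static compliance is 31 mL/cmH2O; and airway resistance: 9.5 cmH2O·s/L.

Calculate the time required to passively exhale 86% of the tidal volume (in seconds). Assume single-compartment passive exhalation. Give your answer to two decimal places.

0.58

τ = R × C = 9.5 × 31 mL/cmH2O = 9.5 × 0.031 L/cmH2O = 0.2945 s.
Exhaled fraction f = 1 − e^(−t/τ) → t = −τ·ln(1 − f) = −0.2945·ln(0.14) = 0.579 s.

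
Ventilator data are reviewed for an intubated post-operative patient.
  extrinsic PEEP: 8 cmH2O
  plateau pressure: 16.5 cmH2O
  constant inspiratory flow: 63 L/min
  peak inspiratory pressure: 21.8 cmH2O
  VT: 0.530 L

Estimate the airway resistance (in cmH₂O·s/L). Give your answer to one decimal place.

Flow: 63 L/min ÷ 60 = 1.05 L/s.
Raw = (PIP − Pplat) / flow = (21.8 − 16.5) / 1.05 = 5.3 / 1.05 = 5.048 cmH2O·s/L.

5.0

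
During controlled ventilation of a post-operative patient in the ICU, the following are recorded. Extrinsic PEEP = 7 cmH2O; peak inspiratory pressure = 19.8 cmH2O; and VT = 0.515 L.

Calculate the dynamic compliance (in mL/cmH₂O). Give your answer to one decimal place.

Dynamic compliance = Vt / (PIP − PEEP) = 515 / (19.8 − 7) = 515 / 12.8 = 40.234 mL/cmH2O.

40.2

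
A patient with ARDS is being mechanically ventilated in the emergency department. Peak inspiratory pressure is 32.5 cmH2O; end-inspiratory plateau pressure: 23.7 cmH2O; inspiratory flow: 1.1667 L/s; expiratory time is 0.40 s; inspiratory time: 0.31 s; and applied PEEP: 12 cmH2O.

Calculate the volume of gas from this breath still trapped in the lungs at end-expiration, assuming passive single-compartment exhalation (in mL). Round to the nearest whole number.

Vt = flow × Ti = 1.1667 L/s × 0.31 s × 1000 mL/L = 361.68 mL.
R = (PIP − Pplat)/V̇ = (32.5 − 23.7) / 1.1667 = 8.8/1.1667 = 7.543 cmH2O·s/L.
C = Vt/(Pplat − PEEP) = 361.68 / (23.7 − 12) = 361.68/11.7 = 30.913 mL/cmH2O.
τ = R × C = 7.543 × 0.03091 L/cmH2O = 0.2332 s.
Fraction remaining = e^(−Te/τ) = e^(−0.40/0.2332) = 0.1799.
Trapped volume = 361.68 × 0.1799 = 65.066 mL.

65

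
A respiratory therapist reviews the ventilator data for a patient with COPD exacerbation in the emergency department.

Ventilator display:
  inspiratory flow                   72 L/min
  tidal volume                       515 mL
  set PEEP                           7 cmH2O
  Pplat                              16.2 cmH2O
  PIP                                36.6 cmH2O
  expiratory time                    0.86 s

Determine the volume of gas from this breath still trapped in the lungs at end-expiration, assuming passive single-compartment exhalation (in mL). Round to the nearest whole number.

209

Flow: 72 L/min ÷ 60 = 1.2 L/s.
R = (PIP − Pplat)/V̇ = (36.6 − 16.2) / 1.2 = 20.4/1.2 = 17.0 cmH2O·s/L.
C = Vt/(Pplat − PEEP) = 515.0 / (16.2 − 7) = 515.0/9.2 = 55.978 mL/cmH2O.
τ = R × C = 17.0 × 0.05598 L/cmH2O = 0.9517 s.
Fraction remaining = e^(−Te/τ) = e^(−0.86/0.9517) = 0.4051.
Trapped volume = 515.0 × 0.4051 = 208.63 mL.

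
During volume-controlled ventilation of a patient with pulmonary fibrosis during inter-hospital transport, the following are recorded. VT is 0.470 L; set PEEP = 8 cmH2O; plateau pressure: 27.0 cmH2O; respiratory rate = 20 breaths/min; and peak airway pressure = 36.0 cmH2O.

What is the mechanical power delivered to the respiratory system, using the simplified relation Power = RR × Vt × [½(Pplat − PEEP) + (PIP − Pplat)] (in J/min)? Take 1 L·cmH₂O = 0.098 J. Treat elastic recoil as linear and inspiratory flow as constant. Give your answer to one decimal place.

17.0

Per-breath work = Vt × [½(Pplat−PEEP) + (PIP−Pplat)] = 0.470 × [0.5×19.0 + 9.0] = 0.470 × 18.5 = 8.695 L·cmH2O.
Power = 20 × 8.695 = 173.9 L·cmH2O/min.
× 0.098 J/(L·cmH2O) → 17.042 J/min.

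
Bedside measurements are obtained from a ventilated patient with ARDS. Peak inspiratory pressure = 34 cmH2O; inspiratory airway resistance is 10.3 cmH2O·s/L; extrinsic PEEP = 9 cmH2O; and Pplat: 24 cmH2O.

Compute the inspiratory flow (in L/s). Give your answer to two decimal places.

0.97

flow = (PIP − Pplat) / Raw = 10.0 / 10.3 = 0.9709 L/s.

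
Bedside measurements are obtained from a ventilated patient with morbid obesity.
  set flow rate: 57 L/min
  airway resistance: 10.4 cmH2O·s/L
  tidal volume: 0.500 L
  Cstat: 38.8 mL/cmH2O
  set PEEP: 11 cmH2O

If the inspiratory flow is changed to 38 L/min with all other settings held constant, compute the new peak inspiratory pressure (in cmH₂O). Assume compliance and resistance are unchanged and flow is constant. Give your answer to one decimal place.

30.5

Flow: 57 L/min ÷ 60 = 0.95 L/s.
New flow: 38 L/min ÷ 60 = 0.6333 L/s.
PIP = Vt/C + R·V̇ + PEEP (constant-flow equation of motion).
Only the resistive term changes: ΔPIP = R × ΔV̇ = 10.4 × (0.6333 − 0.95) = 10.4 × -0.3167 = -3.294 cmH2O.
Original PIP = 500/38.8 + 10.4×0.95 + 11 = 33.767 cmH2O; new PIP = 33.767 + (-3.294) = 30.473 cmH2O.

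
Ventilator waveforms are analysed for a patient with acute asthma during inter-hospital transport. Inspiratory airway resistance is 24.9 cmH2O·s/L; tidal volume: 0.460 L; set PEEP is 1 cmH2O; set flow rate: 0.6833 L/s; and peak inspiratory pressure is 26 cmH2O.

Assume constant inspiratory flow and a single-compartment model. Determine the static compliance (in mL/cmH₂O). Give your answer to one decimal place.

57.6

Equation of motion (constant flow): PIP = Vt/C + R·V̇ + PEEP.
Vt/C = PIP − R·V̇ − PEEP = 26 − 24.9×0.6833 − 1 = 26 − 17.014 − 1 = 7.986 cmH2O.
C = Vt / 7.986 = 460 / 7.986 = 57.601 mL/cmH2O.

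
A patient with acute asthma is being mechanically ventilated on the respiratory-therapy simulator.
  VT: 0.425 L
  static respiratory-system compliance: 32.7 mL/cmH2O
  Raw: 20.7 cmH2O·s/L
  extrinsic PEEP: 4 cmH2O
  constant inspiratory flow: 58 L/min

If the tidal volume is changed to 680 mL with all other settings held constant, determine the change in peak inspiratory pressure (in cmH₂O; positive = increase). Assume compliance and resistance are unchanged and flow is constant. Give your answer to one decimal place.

PIP = Vt/C + R·V̇ + PEEP (constant-flow equation of motion).
Only the elastic term changes: ΔPIP = ΔVt / C = (680 − 425) / 32.7 = 7.798 cmH2O.

7.8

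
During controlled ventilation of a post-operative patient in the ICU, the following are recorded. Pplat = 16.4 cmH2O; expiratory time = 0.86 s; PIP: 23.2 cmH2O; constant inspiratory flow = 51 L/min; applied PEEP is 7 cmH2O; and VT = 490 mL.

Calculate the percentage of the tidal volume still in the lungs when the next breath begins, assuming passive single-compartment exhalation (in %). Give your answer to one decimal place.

Flow: 51 L/min ÷ 60 = 0.85 L/s.
R = (PIP − Pplat)/V̇ = (23.2 − 16.4) / 0.85 = 6.8/0.85 = 8.0 cmH2O·s/L.
C = Vt/(Pplat − PEEP) = 490.0 / (16.4 − 7) = 490.0/9.4 = 52.128 mL/cmH2O.
τ = R × C = 8.0 × 0.05213 L/cmH2O = 0.417 s.
Fraction remaining at end-expiration = e^(−Te/τ) = e^(−0.86/0.417) = 0.1272 → 12.72%.

12.7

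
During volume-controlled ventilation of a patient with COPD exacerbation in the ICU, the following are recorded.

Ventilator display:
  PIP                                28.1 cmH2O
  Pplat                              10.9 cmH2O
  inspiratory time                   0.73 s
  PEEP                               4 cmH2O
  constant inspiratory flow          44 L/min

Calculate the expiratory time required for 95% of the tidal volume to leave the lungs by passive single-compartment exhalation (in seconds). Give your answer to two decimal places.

Flow: 44 L/min ÷ 60 = 0.7333 L/s.
Vt = flow × Ti = 0.7333 L/s × 0.73 s × 1000 mL/L = 535.31 mL.
R = (PIP − Pplat)/V̇ = (28.1 − 10.9) / 0.7333 = 17.2/0.7333 = 23.456 cmH2O·s/L.
C = Vt/(Pplat − PEEP) = 535.31 / (10.9 − 4) = 535.31/6.9 = 77.581 mL/cmH2O.
τ = R × C = 23.456 × 0.07758 L/cmH2O = 1.82 s.
t = −τ·ln(1 − 0.95) = −1.82·ln(0.05) = 5.452 s.

5.45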